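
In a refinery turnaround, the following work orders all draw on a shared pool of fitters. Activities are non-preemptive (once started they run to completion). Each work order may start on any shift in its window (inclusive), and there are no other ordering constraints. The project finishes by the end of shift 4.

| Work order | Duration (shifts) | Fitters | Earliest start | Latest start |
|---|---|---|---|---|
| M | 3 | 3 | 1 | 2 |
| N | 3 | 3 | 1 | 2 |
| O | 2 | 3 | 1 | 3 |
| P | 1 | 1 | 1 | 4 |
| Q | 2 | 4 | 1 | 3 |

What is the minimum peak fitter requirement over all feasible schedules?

10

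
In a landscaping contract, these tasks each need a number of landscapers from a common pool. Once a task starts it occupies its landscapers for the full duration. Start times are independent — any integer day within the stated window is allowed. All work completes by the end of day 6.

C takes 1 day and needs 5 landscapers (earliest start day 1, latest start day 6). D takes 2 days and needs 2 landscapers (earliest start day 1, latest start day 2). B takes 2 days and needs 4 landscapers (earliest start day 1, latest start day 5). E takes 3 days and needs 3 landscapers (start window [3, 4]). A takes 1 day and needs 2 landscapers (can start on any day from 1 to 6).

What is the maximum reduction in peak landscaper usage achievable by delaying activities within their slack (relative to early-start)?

Early-start peak: d1:13  d2:6  d3:3  d4:3  d5:3  d6:0 ⇒ 13.
Leveled (C@1, D@2, B@2, E@4, A@4): d1:5  d2:6  d3:6  d4:5  d5:3  d6:3 ⇒ 6.
Reduction 13 − 6 = 7.

7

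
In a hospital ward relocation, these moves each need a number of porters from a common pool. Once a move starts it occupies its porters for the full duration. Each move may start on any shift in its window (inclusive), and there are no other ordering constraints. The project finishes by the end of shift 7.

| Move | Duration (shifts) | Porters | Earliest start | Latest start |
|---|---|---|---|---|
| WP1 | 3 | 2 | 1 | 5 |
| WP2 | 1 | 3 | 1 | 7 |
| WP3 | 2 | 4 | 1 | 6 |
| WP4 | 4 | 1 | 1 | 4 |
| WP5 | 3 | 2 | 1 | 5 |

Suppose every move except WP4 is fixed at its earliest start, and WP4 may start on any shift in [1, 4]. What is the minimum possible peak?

11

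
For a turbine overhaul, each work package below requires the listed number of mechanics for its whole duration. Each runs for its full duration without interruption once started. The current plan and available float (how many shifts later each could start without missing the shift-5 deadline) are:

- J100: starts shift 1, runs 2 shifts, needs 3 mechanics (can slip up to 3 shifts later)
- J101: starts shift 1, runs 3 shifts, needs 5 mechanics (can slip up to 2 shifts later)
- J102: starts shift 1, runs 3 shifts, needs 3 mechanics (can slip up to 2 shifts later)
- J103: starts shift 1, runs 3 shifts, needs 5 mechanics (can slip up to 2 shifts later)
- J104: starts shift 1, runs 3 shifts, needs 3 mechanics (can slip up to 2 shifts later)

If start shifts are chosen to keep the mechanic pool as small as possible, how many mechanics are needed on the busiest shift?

16

Early-start (J100@1, J101@1, J102@1, J103@1, J104@1) gives peak 19: s1:19  s2:19  s3:16  s4:0  s5:0.
Shift J104→3.
Schedule J100@1, J101@1, J102@1, J103@1, J104@3: s1:16  s2:16  s3:16  s4:3  s5:3 — peak 16.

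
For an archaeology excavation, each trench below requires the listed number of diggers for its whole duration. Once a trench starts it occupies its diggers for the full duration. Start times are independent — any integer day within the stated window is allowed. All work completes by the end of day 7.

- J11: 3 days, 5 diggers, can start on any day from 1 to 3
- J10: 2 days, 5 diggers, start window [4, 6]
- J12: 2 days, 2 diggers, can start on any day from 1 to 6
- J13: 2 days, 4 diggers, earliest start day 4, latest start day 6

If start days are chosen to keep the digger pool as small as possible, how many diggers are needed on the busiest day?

Early-start (J11@1, J10@4, J12@1, J13@4) gives peak 9: d1:7  d2:7  d3:5  d4:9  d5:9  d6:0  d7:0.
Shift J12→6, J13→6.
Schedule J11@1, J10@4, J12@6, J13@6: d1:5  d2:5  d3:5  d4:5  d5:5  d6:6  d7:6 — peak 6.
Total digger-days = 37 over 7 days ⇒ peak ≥ ⌈37/7⌉ = 6, so 6 is optimal.

6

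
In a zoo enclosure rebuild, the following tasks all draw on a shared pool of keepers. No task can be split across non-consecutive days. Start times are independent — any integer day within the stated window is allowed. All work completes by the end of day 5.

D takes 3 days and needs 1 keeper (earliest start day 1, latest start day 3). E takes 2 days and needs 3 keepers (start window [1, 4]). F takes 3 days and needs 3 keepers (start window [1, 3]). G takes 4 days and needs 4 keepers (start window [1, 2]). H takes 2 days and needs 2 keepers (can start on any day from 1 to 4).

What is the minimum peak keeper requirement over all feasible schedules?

9

Early-start (D@1, E@1, F@1, G@1, H@1) gives peak 13: d1:13  d2:13  d3:8  d4:4  d5:0.
Shift F→3, H→4.
Schedule D@1, E@1, F@3, G@1, H@4: d1:8  d2:8  d3:8  d4:9  d5:5 — peak 9.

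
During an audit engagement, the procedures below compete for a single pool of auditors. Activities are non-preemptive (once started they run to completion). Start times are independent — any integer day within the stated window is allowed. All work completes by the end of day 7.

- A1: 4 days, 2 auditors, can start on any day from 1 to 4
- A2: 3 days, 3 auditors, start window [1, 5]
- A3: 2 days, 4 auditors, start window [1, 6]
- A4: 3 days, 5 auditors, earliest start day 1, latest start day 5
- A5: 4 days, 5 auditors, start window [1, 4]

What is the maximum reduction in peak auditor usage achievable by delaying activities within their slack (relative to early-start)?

9

Early-start peak: d1:19  d2:19  d3:15  d4:7  d5:0  d6:0  d7:0 ⇒ 19.
Leveled (A1@1, A2@1, A3@1, A4@5, A5@3): d1:9  d2:9  d3:10  d4:7  d5:10  d6:10  d7:5 ⇒ 10.
Reduction 19 − 10 = 9.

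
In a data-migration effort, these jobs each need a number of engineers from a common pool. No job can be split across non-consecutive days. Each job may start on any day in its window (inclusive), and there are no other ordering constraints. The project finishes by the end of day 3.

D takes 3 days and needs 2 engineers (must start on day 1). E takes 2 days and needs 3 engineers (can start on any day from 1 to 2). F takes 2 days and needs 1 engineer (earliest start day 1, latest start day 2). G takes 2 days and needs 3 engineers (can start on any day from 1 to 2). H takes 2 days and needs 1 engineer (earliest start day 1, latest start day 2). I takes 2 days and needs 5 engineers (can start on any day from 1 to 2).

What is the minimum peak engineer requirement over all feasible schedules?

Schedule D@1, E@1, F@1, G@1, H@1, I@1: d1:15  d2:15  d3:2 — peak 15.

15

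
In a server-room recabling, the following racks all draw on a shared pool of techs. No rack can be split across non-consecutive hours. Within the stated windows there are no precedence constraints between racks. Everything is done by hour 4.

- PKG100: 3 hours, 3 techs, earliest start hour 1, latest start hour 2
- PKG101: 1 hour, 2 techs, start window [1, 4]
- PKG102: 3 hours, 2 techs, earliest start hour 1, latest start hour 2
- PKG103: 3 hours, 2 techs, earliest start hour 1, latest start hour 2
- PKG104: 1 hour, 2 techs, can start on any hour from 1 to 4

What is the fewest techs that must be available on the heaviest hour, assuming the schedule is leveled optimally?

7

Early-start (PKG100@1, PKG101@1, PKG102@1, PKG103@1, PKG104@1) gives peak 11: h1:11  h2:7  h3:7  h4:0.
Shift PKG103→2, PKG104→4.
Schedule PKG100@1, PKG101@1, PKG102@1, PKG103@2, PKG104@4: h1:7  h2:7  h3:7  h4:4 — peak 7.
Total tech-hours = 25 over 4 hours ⇒ peak ≥ ⌈25/4⌉ = 7, so 7 is optimal.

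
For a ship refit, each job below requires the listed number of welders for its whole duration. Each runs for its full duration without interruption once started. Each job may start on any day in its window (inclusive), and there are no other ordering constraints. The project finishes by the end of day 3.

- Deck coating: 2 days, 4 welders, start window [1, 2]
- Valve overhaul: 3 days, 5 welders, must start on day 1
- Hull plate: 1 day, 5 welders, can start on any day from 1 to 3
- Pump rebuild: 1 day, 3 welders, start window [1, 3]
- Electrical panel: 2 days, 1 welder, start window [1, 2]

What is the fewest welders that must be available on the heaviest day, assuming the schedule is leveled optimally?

Early-start (Deck coating@1, Valve overhaul@1, Hull plate@1, Pump rebuild@1, Electrical panel@1) gives peak 18: d1:18  d2:10  d3:5.
Shift Hull plate→3, Electrical panel→2.
Schedule Deck coating@1, Valve overhaul@1, Hull plate@3, Pump rebuild@1, Electrical panel@2: d1:12  d2:10  d3:11 — peak 12.

12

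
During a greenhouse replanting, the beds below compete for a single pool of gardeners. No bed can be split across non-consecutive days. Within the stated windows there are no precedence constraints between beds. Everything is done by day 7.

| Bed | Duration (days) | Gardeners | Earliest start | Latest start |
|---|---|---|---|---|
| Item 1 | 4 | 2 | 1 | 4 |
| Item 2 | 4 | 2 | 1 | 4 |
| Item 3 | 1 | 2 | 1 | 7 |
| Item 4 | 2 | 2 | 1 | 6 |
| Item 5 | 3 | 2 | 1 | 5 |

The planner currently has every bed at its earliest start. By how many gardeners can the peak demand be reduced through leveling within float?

6

Early-start peak: d1:10  d2:8  d3:6  d4:4  d5:0  d6:0  d7:0 ⇒ 10.
Leveled (Item 1@1, Item 2@1, Item 3@5, Item 4@6, Item 5@5): d1:4  d2:4  d3:4  d4:4  d5:4  d6:4  d7:4 ⇒ 4.
Reduction 10 − 4 = 6.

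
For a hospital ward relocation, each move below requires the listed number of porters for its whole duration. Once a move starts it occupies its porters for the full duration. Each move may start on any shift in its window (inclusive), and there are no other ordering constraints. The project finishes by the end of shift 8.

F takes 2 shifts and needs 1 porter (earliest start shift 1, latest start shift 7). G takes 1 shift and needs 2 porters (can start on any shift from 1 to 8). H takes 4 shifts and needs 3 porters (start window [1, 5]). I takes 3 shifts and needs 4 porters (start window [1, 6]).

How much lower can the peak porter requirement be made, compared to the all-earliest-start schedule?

Early-start peak: s1:10  s2:8  s3:7  s4:3  s5:0  s6:0  s7:0  s8:0 ⇒ 10.
Leveled (F@1, G@1, H@2, I@6): s1:3  s2:4  s3:3  s4:3  s5:3  s6:4  s7:4  s8:4 ⇒ 4.
Reduction 10 − 4 = 6.

6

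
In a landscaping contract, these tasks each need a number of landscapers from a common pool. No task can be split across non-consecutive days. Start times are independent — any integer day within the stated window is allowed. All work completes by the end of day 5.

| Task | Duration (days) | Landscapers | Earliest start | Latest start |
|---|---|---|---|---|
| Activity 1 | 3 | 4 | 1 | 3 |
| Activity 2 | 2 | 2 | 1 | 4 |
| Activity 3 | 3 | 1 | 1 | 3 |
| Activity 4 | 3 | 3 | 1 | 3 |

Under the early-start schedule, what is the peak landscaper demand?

Early-start schedule: Activity 1@1, Activity 2@1, Activity 3@1, Activity 4@1.
Load per day: day 1: 10, day 2: 10, day 3: 8, day 4: 0, day 5: 0.
Peak is 10.

10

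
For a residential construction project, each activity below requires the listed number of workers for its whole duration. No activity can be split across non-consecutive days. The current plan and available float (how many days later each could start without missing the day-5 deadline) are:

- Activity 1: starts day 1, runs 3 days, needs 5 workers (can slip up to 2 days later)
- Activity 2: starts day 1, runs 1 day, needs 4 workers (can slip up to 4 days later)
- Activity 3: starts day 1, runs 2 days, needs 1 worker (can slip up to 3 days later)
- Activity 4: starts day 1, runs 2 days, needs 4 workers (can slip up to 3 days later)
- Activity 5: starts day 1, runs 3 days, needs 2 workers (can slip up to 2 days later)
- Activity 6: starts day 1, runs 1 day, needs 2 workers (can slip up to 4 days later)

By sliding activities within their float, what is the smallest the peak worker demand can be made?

Early-start (Activity 1@1, Activity 2@1, Activity 3@1, Activity 4@1, Activity 5@1, Activity 6@1) gives peak 18: d1:18  d2:12  d3:7  d4:0  d5:0.
Shift Activity 2→4, Activity 4→4, Activity 6→5.
Schedule Activity 1@1, Activity 2@4, Activity 3@1, Activity 4@4, Activity 5@1, Activity 6@5: d1:8  d2:8  d3:7  d4:8  d5:6 — peak 8.
Total worker-days = 37 over 5 days ⇒ peak ≥ ⌈37/5⌉ = 8, so 8 is optimal.

8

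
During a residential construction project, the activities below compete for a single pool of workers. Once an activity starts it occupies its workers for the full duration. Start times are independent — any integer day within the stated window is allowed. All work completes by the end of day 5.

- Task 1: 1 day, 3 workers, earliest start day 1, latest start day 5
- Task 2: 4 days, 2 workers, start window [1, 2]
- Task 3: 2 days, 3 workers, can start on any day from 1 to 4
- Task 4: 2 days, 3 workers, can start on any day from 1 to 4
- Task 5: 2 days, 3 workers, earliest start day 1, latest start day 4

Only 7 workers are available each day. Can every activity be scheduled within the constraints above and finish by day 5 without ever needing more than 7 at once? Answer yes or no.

no

The minimum achievable peak is 8; 7 < 8, so no feasible schedule stays within the cap.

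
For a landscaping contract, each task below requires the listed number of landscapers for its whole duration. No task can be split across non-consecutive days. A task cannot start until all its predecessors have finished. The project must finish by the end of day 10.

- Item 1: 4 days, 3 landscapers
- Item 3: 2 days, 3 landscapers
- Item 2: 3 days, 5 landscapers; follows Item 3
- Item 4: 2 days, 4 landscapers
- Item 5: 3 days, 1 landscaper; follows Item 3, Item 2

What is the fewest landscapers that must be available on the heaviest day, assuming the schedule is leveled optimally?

6

Early-start (Item 1@1, Item 3@1, Item 2@3, Item 4@1, Item 5@6) gives peak 10: d1:10  d2:10  d3:8  d4:8  d5:5  d6:1  d7:1  d8:1  d9:0  d10:0.
Shift Item 2→5, Item 4→8, Item 5→8.
Schedule Item 1@1, Item 3@1, Item 2@5, Item 4@8, Item 5@8: d1:6  d2:6  d3:3  d4:3  d5:5  d6:5  d7:5  d8:5  d9:5  d10:1 — peak 6.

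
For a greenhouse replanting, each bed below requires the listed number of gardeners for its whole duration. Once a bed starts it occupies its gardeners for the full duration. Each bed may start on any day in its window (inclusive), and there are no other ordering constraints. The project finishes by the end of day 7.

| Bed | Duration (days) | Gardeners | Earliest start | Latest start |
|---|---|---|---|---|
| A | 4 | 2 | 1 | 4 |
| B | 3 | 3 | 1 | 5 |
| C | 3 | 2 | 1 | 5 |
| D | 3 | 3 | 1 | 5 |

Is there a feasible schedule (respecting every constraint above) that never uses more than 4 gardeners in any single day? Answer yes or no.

no

Total gardener-days = 32; over 7 days the average is 32/7 > 4, so some day must exceed 4.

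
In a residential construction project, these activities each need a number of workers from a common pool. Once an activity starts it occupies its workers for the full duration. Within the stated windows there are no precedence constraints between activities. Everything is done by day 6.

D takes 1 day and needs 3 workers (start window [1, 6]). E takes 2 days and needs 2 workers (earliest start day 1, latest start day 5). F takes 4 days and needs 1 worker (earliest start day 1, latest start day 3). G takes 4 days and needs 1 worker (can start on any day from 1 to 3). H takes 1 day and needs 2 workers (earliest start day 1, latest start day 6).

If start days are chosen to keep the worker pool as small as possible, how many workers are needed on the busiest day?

4

Early-start (D@1, E@1, F@1, G@1, H@1) gives peak 9: d1:9  d2:4  d3:2  d4:2  d5:0  d6:0.
Shift E→2, G→2, H→4.
Schedule D@1, E@2, F@1, G@2, H@4: d1:4  d2:4  d3:4  d4:4  d5:1  d6:0 — peak 4.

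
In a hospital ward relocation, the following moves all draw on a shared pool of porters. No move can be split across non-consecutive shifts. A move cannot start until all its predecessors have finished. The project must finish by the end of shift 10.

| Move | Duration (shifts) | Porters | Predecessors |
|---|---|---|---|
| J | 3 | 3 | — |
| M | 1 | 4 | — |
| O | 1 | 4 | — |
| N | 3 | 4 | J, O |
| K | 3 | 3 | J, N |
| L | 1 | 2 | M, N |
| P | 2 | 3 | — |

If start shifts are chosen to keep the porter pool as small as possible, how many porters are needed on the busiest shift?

7

Early-start (J@1, M@1, O@1, N@4, K@7, L@7, P@1) gives peak 14: s1:14  s2:6  s3:3  s4:4  s5:4  s6:4  s7:5  s8:3  s9:3  s10:0.
Shift O→2, P→3.
Schedule J@1, M@1, O@2, N@4, K@7, L@7, P@3: s1:7  s2:7  s3:6  s4:7  s5:4  s6:4  s7:5  s8:3  s9:3  s10:0 — peak 7.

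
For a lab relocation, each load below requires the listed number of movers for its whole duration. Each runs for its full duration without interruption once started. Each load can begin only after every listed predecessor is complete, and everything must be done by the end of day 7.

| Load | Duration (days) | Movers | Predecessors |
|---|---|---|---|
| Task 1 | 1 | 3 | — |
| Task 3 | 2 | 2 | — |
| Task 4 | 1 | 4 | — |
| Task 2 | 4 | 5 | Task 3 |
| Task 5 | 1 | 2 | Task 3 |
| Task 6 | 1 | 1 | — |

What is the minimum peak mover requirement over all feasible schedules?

6

Early-start (Task 1@1, Task 3@1, Task 4@1, Task 2@3, Task 5@3, Task 6@1) gives peak 10: d1:10  d2:2  d3:7  d4:5  d5:5  d6:5  d7:0.
Shift Task 4→2, Task 5→7.
Schedule Task 1@1, Task 3@1, Task 4@2, Task 2@3, Task 5@7, Task 6@1: d1:6  d2:6  d3:5  d4:5  d5:5  d6:5  d7:2 — peak 6.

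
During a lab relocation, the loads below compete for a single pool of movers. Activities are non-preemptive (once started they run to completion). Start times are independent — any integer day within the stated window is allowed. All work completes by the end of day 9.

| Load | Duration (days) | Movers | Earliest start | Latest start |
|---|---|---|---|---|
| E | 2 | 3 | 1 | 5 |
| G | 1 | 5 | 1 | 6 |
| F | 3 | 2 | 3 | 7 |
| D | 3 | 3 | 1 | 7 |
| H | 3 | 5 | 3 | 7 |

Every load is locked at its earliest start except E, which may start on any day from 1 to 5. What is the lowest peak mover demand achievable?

10

E@1: d1:11  d2:6  d3:10  d4:7  d5:7  d6:0  d7:0  d8:0  d9:0 → peak 11
E@2: d1:8  d2:6  d3:13  d4:7  d5:7  d6:0  d7:0  d8:0  d9:0 → peak 13
E@3: d1:8  d2:3  d3:13  d4:10  d5:7  d6:0  d7:0  d8:0  d9:0 → peak 13
E@4: d1:8  d2:3  d3:10  d4:10  d5:10  d6:0  d7:0  d8:0  d9:0 → peak 10
E@5: d1:8  d2:3  d3:10  d4:7  d5:10  d6:3  d7:0  d8:0  d9:0 → peak 10
Best is E@4, peak 10.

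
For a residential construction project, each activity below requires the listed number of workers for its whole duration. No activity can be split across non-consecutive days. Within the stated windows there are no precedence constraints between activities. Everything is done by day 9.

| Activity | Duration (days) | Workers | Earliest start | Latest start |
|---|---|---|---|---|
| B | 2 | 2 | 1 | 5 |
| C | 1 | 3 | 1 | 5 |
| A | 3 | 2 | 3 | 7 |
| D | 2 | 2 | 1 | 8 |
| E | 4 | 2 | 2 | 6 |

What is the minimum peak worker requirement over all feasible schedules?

Early-start (B@1, C@1, A@3, D@1, E@2) gives peak 7: d1:7  d2:6  d3:4  d4:4  d5:4  d6:0  d7:0  d8:0  d9:0.
Shift C→3, A→4, E→4.
Schedule B@1, C@3, A@4, D@1, E@4: d1:4  d2:4  d3:3  d4:4  d5:4  d6:4  d7:2  d8:0  d9:0 — peak 4.

4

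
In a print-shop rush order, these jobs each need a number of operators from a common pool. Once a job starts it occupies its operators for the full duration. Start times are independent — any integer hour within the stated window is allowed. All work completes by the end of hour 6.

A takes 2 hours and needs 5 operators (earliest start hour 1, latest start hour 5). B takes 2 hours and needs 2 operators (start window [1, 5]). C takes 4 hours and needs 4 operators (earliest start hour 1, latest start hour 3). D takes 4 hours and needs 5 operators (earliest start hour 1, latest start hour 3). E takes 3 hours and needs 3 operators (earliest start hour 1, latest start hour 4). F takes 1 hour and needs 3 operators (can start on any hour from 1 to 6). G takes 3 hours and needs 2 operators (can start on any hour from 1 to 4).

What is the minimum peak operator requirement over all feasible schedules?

12

Early-start (A@1, B@1, C@1, D@1, E@1, F@1, G@1) gives peak 24: h1:24  h2:21  h3:14  h4:9  h5:0  h6:0.
Shift C→3, D→3, E→4.
Schedule A@1, B@1, C@3, D@3, E@4, F@1, G@1: h1:12  h2:9  h3:11  h4:12  h5:12  h6:12 — peak 12.
Total operator-hours = 68 over 6 hours ⇒ peak ≥ ⌈68/6⌉ = 12, so 12 is optimal.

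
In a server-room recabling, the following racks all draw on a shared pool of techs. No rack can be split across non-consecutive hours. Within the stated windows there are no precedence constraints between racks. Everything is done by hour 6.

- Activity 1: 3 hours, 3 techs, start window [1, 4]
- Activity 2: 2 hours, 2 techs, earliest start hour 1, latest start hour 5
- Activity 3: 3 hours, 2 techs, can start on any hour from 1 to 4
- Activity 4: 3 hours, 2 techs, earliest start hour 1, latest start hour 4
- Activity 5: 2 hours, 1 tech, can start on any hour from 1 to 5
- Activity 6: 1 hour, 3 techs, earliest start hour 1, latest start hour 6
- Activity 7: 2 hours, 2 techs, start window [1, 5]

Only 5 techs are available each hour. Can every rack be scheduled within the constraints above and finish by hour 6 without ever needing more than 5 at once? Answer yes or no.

Total tech-hours = 34; over 6 hours the average is 34/6 > 5, so some hour must exceed 5.

no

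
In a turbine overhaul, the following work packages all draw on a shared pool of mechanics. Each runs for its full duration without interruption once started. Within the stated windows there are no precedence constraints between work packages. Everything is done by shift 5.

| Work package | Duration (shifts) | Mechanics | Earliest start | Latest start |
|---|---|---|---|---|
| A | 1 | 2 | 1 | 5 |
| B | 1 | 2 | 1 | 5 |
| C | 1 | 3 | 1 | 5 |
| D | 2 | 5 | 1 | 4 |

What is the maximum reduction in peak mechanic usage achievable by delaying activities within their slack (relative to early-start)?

7

Early-start peak: s1:12  s2:5  s3:0  s4:0  s5:0 ⇒ 12.
Leveled (A@1, B@1, C@2, D@3): s1:4  s2:3  s3:5  s4:5  s5:0 ⇒ 5.
Reduction 12 − 5 = 7.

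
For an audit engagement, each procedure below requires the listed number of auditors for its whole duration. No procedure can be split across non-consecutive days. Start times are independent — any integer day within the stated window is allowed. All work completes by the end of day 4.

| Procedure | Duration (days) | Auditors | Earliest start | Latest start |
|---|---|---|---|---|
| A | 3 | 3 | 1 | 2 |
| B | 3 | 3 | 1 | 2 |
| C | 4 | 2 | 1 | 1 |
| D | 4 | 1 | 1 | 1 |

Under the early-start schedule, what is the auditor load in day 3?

9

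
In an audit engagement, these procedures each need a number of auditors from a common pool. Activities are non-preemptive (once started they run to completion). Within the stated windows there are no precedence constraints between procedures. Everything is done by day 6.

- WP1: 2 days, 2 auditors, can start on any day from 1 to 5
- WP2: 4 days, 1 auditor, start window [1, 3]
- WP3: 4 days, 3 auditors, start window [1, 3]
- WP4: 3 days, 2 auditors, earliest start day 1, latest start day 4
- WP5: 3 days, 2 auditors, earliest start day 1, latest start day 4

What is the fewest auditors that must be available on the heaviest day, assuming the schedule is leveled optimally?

6

Early-start (WP1@1, WP2@1, WP3@1, WP4@1, WP5@1) gives peak 10: d1:10  d2:10  d3:8  d4:4  d5:0  d6:0.
Shift WP3→3, WP5→4.
Schedule WP1@1, WP2@1, WP3@3, WP4@1, WP5@4: d1:5  d2:5  d3:6  d4:6  d5:5  d6:5 — peak 6.
Total auditor-days = 32 over 6 days ⇒ peak ≥ ⌈32/6⌉ = 6, so 6 is optimal.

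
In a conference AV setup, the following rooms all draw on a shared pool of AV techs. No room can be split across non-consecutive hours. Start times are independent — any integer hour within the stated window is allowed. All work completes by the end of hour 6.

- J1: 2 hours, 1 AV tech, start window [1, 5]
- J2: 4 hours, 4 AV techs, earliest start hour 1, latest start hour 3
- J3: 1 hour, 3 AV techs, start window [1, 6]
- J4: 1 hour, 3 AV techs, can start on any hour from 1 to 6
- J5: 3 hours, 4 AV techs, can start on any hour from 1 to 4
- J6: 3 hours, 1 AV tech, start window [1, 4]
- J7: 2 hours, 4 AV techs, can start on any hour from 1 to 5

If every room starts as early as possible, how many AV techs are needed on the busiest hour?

20

Early-start schedule: J1@1, J2@1, J3@1, J4@1, J5@1, J6@1, J7@1.
Load per hour: hour 1: 20, hour 2: 14, hour 3: 9, hour 4: 4, hour 5: 0, hour 6: 0.
Peak is 20.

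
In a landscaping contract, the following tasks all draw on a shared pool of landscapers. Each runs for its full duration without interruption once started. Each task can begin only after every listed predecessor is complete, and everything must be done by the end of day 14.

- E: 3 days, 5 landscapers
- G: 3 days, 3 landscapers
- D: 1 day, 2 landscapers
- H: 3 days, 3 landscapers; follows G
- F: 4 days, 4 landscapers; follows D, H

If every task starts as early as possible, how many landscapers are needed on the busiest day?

10

Early-start schedule: E@1, G@1, D@1, H@4, F@7.
Load per day: day 1: 10, day 2: 8, day 3: 8, day 4: 3, day 5: 3, day 6: 3, day 7: 4, day 8: 4, day 9: 4, day 10: 4, day 11: 0, day 12: 0, day 13: 0, day 14: 0.
Peak is 10.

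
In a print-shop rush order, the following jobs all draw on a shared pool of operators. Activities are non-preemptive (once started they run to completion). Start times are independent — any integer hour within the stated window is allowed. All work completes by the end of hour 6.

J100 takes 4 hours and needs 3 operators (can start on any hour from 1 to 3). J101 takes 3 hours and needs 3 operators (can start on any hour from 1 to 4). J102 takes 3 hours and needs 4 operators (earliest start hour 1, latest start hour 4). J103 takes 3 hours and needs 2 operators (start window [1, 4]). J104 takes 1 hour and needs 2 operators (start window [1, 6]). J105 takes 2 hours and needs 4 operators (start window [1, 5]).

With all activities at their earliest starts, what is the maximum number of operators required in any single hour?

18

Early-start schedule: J100@1, J101@1, J102@1, J103@1, J104@1, J105@1.
Load per hour: hour 1: 18, hour 2: 16, hour 3: 12, hour 4: 3, hour 5: 0, hour 6: 0.
Peak is 18.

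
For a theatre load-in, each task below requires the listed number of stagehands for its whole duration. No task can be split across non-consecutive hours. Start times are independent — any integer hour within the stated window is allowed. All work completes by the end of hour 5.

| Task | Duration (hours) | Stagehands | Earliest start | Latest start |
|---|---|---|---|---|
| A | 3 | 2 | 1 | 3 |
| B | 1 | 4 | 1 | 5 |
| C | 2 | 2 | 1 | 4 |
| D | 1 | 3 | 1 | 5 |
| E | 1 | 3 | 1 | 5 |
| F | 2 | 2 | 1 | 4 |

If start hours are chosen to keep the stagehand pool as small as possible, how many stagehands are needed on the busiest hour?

Early-start (A@1, B@1, C@1, D@1, E@1, F@1) gives peak 16: h1:16  h2:6  h3:2  h4:0  h5:0.
Shift C→2, D→4, E→4, F→2.
Schedule A@1, B@1, C@2, D@4, E@4, F@2: h1:6  h2:6  h3:6  h4:6  h5:0 — peak 6.

6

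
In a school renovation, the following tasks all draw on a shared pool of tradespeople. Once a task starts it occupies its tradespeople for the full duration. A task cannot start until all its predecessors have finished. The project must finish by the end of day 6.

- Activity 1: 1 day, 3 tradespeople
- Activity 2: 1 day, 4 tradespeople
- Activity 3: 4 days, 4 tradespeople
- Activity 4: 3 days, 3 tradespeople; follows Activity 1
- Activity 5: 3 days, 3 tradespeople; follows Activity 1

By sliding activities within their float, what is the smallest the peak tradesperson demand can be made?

Early-start (Activity 1@1, Activity 2@1, Activity 3@1, Activity 4@2, Activity 5@2) gives peak 11: d1:11  d2:10  d3:10  d4:10  d5:0  d6:0.
Shift Activity 3→2.
Schedule Activity 1@1, Activity 2@1, Activity 3@2, Activity 4@2, Activity 5@2: d1:7  d2:10  d3:10  d4:10  d5:4  d6:0 — peak 10.

10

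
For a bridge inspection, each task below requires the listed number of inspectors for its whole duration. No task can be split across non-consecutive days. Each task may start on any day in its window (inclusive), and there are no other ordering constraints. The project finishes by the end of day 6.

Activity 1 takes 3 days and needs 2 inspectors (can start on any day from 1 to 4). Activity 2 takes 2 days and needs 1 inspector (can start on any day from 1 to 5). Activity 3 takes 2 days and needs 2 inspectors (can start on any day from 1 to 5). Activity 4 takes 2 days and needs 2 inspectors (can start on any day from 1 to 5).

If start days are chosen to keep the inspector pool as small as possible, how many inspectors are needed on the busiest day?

4

Early-start (Activity 1@1, Activity 2@1, Activity 3@1, Activity 4@1) gives peak 7: d1:7  d2:7  d3:2  d4:0  d5:0  d6:0.
Shift Activity 3→3, Activity 4→4.
Schedule Activity 1@1, Activity 2@1, Activity 3@3, Activity 4@4: d1:3  d2:3  d3:4  d4:4  d5:2  d6:0 — peak 4.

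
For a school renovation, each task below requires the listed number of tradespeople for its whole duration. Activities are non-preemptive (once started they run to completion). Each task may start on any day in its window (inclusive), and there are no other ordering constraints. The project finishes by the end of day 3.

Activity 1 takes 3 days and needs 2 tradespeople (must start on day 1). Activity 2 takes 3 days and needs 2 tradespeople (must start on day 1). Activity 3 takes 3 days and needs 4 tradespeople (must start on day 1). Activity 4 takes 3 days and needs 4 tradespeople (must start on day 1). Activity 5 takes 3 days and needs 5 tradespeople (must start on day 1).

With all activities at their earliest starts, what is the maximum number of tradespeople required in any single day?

Early-start schedule: Activity 1@1, Activity 2@1, Activity 3@1, Activity 4@1, Activity 5@1.
Load per day: day 1: 17, day 2: 17, day 3: 17.
Peak is 17.

17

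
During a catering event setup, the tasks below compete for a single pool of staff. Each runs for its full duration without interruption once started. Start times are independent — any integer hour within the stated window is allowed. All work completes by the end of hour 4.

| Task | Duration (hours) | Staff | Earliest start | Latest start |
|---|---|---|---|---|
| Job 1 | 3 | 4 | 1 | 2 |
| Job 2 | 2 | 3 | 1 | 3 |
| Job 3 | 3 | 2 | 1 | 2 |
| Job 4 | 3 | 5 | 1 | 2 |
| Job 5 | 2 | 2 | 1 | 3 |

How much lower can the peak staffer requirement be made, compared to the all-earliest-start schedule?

2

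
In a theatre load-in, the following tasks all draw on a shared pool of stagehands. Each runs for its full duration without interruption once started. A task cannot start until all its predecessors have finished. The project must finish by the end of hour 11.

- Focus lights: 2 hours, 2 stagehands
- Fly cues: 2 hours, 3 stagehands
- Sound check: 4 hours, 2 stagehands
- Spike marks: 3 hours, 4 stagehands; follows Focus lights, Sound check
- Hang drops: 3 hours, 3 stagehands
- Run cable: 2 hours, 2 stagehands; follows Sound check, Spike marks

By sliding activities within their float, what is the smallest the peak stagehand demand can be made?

Early-start (Focus lights@1, Fly cues@1, Sound check@1, Spike marks@5, Hang drops@1, Run cable@8) gives peak 10: h1:10  h2:10  h3:5  h4:2  h5:4  h6:4  h7:4  h8:2  h9:2  h10:0  h11:0.
Shift Sound check→3, Spike marks→7, Hang drops→3, Run cable→10.
Schedule Focus lights@1, Fly cues@1, Sound check@3, Spike marks@7, Hang drops@3, Run cable@10: h1:5  h2:5  h3:5  h4:5  h5:5  h6:2  h7:4  h8:4  h9:4  h10:2  h11:2 — peak 5.

5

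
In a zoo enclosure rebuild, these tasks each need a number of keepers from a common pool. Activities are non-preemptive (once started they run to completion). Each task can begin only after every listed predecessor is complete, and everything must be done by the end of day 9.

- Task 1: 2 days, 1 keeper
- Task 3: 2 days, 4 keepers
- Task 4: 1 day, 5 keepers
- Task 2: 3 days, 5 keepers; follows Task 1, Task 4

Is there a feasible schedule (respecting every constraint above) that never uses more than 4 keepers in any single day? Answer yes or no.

no

The minimum achievable peak is 5; 4 < 5, so no feasible schedule stays within the cap.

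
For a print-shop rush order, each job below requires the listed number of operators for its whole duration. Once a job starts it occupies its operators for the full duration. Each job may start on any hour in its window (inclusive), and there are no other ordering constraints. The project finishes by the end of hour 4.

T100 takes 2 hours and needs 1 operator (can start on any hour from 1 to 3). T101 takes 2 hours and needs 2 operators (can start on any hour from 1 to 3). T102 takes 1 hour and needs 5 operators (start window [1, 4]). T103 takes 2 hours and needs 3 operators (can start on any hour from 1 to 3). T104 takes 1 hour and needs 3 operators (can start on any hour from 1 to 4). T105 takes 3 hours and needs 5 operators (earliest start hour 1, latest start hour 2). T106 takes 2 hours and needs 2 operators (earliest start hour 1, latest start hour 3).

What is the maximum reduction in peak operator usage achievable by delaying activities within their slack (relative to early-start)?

Early-start peak: h1:21  h2:13  h3:5  h4:0 ⇒ 21.
Leveled (T100@1, T101@1, T102@1, T103@1, T104@3, T105@2, T106@3): h1:11  h2:11  h3:10  h4:7 ⇒ 11.
Reduction 21 − 11 = 10.

10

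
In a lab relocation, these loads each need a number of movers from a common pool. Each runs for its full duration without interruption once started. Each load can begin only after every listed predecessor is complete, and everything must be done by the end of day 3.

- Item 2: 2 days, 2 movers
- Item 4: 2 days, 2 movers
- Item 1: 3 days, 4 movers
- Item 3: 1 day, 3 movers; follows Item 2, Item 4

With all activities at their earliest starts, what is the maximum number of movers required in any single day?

Early-start schedule: Item 2@1, Item 4@1, Item 1@1, Item 3@3.
Load per day: day 1: 8, day 2: 8, day 3: 7.
Peak is 8.

8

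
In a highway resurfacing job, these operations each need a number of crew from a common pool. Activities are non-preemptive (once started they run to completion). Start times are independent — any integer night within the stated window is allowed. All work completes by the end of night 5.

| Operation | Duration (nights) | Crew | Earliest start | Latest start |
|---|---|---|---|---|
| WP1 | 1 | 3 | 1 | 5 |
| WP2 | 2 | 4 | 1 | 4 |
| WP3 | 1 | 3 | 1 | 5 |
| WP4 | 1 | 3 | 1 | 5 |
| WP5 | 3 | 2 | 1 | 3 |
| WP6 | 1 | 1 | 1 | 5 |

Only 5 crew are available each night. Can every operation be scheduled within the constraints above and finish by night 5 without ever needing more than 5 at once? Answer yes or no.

yes

Schedule WP1@1, WP2@4, WP3@2, WP4@3, WP5@1, WP6@4: n1:5  n2:5  n3:5  n4:5  n5:4 — peak 5 ≤ 5.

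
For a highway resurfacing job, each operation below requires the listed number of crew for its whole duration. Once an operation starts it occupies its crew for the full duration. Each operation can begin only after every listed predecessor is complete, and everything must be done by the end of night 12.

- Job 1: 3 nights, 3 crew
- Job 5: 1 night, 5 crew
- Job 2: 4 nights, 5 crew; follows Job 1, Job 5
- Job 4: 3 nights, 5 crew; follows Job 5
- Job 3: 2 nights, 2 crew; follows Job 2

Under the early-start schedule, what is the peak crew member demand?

10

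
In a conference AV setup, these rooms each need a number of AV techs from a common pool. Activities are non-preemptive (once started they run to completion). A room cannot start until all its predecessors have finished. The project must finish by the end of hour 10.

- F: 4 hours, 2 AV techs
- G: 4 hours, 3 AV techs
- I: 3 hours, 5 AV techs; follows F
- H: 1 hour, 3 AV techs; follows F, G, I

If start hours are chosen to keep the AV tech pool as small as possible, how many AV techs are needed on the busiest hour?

Schedule F@1, G@1, I@5, H@8: h1:5  h2:5  h3:5  h4:5  h5:5  h6:5  h7:5  h8:3  h9:0  h10:0 — peak 5.

5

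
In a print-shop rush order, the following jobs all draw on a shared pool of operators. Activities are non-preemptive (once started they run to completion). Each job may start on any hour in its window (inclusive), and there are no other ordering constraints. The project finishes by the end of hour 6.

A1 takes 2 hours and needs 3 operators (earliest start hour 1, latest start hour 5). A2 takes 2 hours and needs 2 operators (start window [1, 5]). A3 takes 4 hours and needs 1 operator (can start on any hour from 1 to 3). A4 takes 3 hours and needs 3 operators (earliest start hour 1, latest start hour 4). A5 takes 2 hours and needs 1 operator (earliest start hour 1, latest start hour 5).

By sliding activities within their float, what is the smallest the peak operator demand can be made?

5

Early-start (A1@1, A2@1, A3@1, A4@1, A5@1) gives peak 10: h1:10  h2:10  h3:4  h4:1  h5:0  h6:0.
Shift A3→3, A4→3, A5→3.
Schedule A1@1, A2@1, A3@3, A4@3, A5@3: h1:5  h2:5  h3:5  h4:5  h5:4  h6:1 — peak 5.
Total operator-hours = 25 over 6 hours ⇒ peak ≥ ⌈25/6⌉ = 5, so 5 is optimal.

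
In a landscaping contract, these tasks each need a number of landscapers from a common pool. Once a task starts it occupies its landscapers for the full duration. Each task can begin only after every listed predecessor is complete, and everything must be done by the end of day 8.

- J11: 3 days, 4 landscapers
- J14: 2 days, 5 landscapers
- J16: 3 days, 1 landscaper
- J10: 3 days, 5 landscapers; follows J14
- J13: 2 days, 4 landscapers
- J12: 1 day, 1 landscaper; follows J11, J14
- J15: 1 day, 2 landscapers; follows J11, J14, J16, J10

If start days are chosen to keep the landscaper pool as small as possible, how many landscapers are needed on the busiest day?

Early-start (J11@1, J14@1, J16@1, J10@3, J13@1, J12@4, J15@6) gives peak 14: d1:14  d2:14  d3:10  d4:6  d5:5  d6:2  d7:0  d8:0.
Shift J16→3, J10→4, J13→6, J15→7.
Schedule J11@1, J14@1, J16@3, J10@4, J13@6, J12@4, J15@7: d1:9  d2:9  d3:5  d4:7  d5:6  d6:9  d7:6  d8:0 — peak 9.

9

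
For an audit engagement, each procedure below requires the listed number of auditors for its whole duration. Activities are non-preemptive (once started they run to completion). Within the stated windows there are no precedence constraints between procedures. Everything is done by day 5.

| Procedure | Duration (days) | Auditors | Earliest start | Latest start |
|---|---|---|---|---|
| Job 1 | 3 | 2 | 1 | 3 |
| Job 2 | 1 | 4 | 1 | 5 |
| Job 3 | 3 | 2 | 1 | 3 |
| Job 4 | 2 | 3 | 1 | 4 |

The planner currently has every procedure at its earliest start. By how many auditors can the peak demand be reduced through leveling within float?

5

Early-start peak: d1:11  d2:7  d3:4  d4:0  d5:0 ⇒ 11.
Leveled (Job 1@1, Job 2@1, Job 3@2, Job 4@4): d1:6  d2:4  d3:4  d4:5  d5:3 ⇒ 6.
Reduction 11 − 6 = 5.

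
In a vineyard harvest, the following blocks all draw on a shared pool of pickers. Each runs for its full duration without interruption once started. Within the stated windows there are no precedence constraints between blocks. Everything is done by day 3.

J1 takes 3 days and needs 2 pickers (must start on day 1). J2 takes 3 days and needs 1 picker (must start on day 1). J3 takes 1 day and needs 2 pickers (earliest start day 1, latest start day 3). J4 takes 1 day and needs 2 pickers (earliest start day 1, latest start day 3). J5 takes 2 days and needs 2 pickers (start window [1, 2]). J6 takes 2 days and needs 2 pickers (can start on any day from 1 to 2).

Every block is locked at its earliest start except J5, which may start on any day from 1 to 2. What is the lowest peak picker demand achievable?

9

J5@1: d1:11  d2:7  d3:3 → peak 11
J5@2: d1:9  d2:7  d3:5 → peak 9
Best is J5@2, peak 9.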